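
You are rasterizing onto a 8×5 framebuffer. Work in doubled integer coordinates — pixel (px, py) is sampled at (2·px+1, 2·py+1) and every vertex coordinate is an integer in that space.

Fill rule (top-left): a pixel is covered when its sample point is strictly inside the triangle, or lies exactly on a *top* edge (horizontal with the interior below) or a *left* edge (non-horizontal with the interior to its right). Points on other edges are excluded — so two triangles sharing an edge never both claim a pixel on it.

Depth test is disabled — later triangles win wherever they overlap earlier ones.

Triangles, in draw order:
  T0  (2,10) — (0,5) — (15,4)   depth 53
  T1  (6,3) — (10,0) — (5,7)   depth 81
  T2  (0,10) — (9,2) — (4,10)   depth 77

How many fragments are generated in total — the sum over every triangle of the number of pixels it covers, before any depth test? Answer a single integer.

T0:
  2·area = 77
  edge (2, 10)→(0, 5): d=(-2,-5) top-left  bias=+0
  edge (0, 5)→(15, 4): d=(15,-1) top-left  bias=+0
  edge (15, 4)→(2, 10): d=(-13,6) right/bottom  bias=-1
    (0,2)@(1, 5): e=[5,1,71] → X
    (1,2)@(3, 5): e=[15,3,59] → X
    (2,2)@(5, 5): e=[25,5,47] → X
    (3,2)@(7, 5): e=[35,7,35] → X
    (4,2)@(9, 5): e=[45,9,23] → X
    (5,2)@(11, 5): e=[55,11,11] → X
    (6,2)@(13, 5): e=[65,13,-1] → .
    (0,3)@(1, 7): e=[1,31,45] → X
    (4,3)@(9, 7): e=[41,39,-3] → .
    (5,3)@(11, 7): e=[51,41,-15] → .
    (0,4)@(1, 9): e=[-3,61,19] → .
    (1,4)@(3, 9): e=[7,63,7] → X
  covered (11 px):
    . . . . . . . .
    . . . . . . . .
    X X X X X X . .
    X X X X . . . .
    . X . . . . . .
T1:
  2·area = 13
  edge (6, 3)→(10, 0): d=(4,-3) top-left  bias=+0
  edge (10, 0)→(5, 7): d=(-5,7) right/bottom  bias=-1
  edge (5, 7)→(6, 3): d=(1,-4) top-left  bias=+0
    (4,0)@(9, 1): e=[1,2,10] → X
    (5,0)@(11, 1): e=[7,-12,18] → .
    (3,1)@(7, 3): e=[3,6,4] → X
    (4,1)@(9, 3): e=[9,-8,12] → .
    (3,2)@(7, 5): e=[11,-4,6] → .
    (2,3)@(5, 7): e=[13,0,0] → .  [on edge]
  covered (2 px):
    . . . . X . . .
    . . . X . . . .
    . . . . . . . .
    . . . . . . . .
    . . . . . . . .
T2:
  2·area = 32
  edge (0, 10)→(9, 2): d=(9,-8) top-left  bias=+0
  edge (9, 2)→(4, 10): d=(-5,8) right/bottom  bias=-1
  edge (4, 10)→(0, 10): d=(-4,0) right/bottom  bias=-1
    (3,2)@(7, 5): e=[11,1,20] → X
    (4,2)@(9, 5): e=[27,-15,20] → .
    (2,3)@(5, 7): e=[13,7,12] → X
    (3,3)@(7, 7): e=[29,-9,12] → .
    (1,4)@(3, 9): e=[15,13,4] → X
    (2,4)@(5, 9): e=[31,-3,4] → .
  covered (3 px):
    . . . . . . . .
    . . . . . . . .
    . . . X . . . .
    . . X . . . . .
    . X . . . . . .

Answer: 16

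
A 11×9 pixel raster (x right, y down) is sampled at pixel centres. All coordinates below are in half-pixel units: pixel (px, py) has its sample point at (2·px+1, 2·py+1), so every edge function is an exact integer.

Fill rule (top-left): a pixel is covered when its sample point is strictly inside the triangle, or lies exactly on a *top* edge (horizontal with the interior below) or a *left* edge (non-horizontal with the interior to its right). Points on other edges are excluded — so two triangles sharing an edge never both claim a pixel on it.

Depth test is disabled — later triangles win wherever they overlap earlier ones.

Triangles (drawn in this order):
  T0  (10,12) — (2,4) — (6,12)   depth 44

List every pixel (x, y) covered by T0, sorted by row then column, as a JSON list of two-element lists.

T0:
  2·area = 32  (B↔C swapped to make it positive)
  edge (10, 12)→(6, 12): d=(-4,0) right/bottom  bias=-1
  edge (6, 12)→(2, 4): d=(-4,-8) top-left  bias=+0
  edge (2, 4)→(10, 12): d=(8,8) right/bottom  bias=-1
    (0,1)@(1, 3): e=[36,-4,0] → ·  [on edge]
    (1,2)@(3, 5): e=[28,4,0] → ·  [on edge]
    (2,3)@(5, 7): e=[20,12,0] → ·  [on edge]
    (2,4)@(5, 9): e=[12,4,16] → #
    (3,4)@(7, 9): e=[12,20,0] → ·  [on edge]
    (2,5)@(5, 11): e=[4,-4,32] → ·
    (3,5)@(7, 11): e=[4,12,16] → #
    (4,5)@(9, 11): e=[4,28,0] → ·  [on edge]
    (3,6)@(7, 13): e=[-4,4,32] → ·
    (5,6)@(11, 13): e=[-4,36,0] → ·  [on edge]
    (6,7)@(13, 15): e=[-12,44,0] → ·  [on edge]
    (7,8)@(15, 17): e=[-20,52,0] → ·  [on edge]
  covered (2 px):
    · · · · · · · · · · ·
    · · · · · · · · · · ·
    · · · · · · · · · · ·
    · · · · · · · · · · ·
    · · # · · · · · · · ·
    · · · # · · · · · · ·
    · · · · · · · · · · ·
    · · · · · · · · · · ·
    · · · · · · · · · · ·

Result: [[2,4],[3,5]]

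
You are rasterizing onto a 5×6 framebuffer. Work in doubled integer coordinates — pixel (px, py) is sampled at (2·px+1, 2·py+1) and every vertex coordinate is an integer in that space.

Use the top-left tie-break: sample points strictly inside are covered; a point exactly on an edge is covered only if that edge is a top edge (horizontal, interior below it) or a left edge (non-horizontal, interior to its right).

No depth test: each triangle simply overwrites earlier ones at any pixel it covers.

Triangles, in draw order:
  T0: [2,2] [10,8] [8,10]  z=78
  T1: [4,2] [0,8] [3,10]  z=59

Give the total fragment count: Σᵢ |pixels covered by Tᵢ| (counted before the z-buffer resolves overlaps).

T0:
  2·area = 28
  edge (2, 2)→(10, 8): d=(8,6) right/bottom  bias=-1
  edge (10, 8)→(8, 10): d=(-2,2) right/bottom  bias=-1
  edge (8, 10)→(2, 2): d=(-6,-8) top-left  bias=+0
    (1,1)@(3, 3): e=[2,24,2] → #
    (2,1)@(5, 3): e=[-10,20,18] → ·
    (1,2)@(3, 5): e=[18,20,-10] → ·
    (2,2)@(5, 5): e=[6,16,6] → #
    (3,2)@(7, 5): e=[-6,12,22] → ·
    (2,3)@(5, 7): e=[22,12,-6] → ·
    (3,3)@(7, 7): e=[10,8,10] → #
    (4,3)@(9, 7): e=[-2,4,26] → ·
    (3,4)@(7, 9): e=[26,4,-2] → ·
    (4,4)@(9, 9): e=[14,0,14] → ·  [on edge]
    (3,5)@(7, 11): e=[42,0,-14] → ·  [on edge]
  covered (3 px):
    · · · · ·
    · # · · ·
    · · # · ·
    · · · # ·
    · · · · ·
    · · · · ·
T1:
  2·area = 26  (B↔C swapped to make it positive)
  edge (4, 2)→(3, 10): d=(-1,8) right/bottom  bias=-1
  edge (3, 10)→(0, 8): d=(-3,-2) top-left  bias=+0
  edge (0, 8)→(4, 2): d=(4,-6) top-left  bias=+0
    (1,2)@(3, 5): e=[5,15,6] → #
    (2,2)@(5, 5): e=[-11,19,18] → ·
    (0,3)@(1, 7): e=[19,5,2] → #
    (2,3)@(5, 7): e=[-13,13,26] → ·
    (0,4)@(1, 9): e=[17,-1,10] → ·
    (1,4)@(3, 9): e=[1,3,22] → #
    (2,4)@(5, 9): e=[-15,7,34] → ·
    (1,5)@(3, 11): e=[-1,-3,30] → ·
  covered (4 px):
    · · · · ·
    · · · · ·
    · # · · ·
    # # · · ·
    · # · · ·
    · · · · ·

Result: 7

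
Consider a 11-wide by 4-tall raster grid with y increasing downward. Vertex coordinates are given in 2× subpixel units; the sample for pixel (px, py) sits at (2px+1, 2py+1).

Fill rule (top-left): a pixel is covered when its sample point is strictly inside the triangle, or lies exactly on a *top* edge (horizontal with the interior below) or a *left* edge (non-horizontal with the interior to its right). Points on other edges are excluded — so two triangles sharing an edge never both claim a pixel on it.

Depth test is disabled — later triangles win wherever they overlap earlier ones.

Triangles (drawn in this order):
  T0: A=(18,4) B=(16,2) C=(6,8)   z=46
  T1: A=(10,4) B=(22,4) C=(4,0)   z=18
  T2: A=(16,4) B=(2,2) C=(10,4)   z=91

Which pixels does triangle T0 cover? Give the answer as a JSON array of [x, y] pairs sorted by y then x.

T0:
  2·area = 32  (B↔C swapped to make it positive)
  edge (18, 4)→(6, 8): d=(-12,4) right/bottom  bias=-1
  edge (6, 8)→(16, 2): d=(10,-6) top-left  bias=+0
  edge (16, 2)→(18, 4): d=(2,2) right/bottom  bias=-1
    (7,0)@(15, 1): e=[48,-16,0] → .  [on edge]
    (7,1)@(15, 3): e=[24,4,4] → X
    (8,1)@(17, 3): e=[16,16,0] → .  [on edge]
    (10,1)@(21, 3): e=[0,40,-8] → .  [on edge]
    (5,2)@(11, 5): e=[16,0,16] → X  [on edge]
    (6,2)@(13, 5): e=[8,12,12] → X
    (7,2)@(15, 5): e=[0,24,8] → .  [on edge]
    (9,2)@(19, 5): e=[-16,48,0] → .  [on edge]
    (4,3)@(9, 7): e=[0,8,24] → .  [on edge]
    (5,3)@(11, 7): e=[-8,20,20] → .
    (6,3)@(13, 7): e=[-16,32,16] → .
    (10,3)@(21, 7): e=[-48,80,0] → .  [on edge]
  covered (3 px):
    . . . . . . . . . . .
    . . . . . . . X . . .
    . . . . . X X . . . .
    . . . . . . . . . . .
T1:
  2·area = 48  (B↔C swapped to make it positive)
  edge (10, 4)→(4, 0): d=(-6,-4) top-left  bias=+0
  edge (4, 0)→(22, 4): d=(18,4) right/bottom  bias=-1
  edge (22, 4)→(10, 4): d=(-12,0) right/bottom  bias=-1
    (3,0)@(7, 1): e=[6,6,36] → X
    (4,0)@(9, 1): e=[14,-2,36] → .
    (3,1)@(7, 3): e=[-6,42,12] → .
    (4,1)@(9, 3): e=[2,34,12] → X
    (5,1)@(11, 3): e=[10,26,12] → X
    (6,1)@(13, 3): e=[18,18,12] → X
    (7,1)@(15, 3): e=[26,10,12] → X
    (8,1)@(17, 3): e=[34,2,12] → X
    (9,1)@(19, 3): e=[42,-6,12] → .
    (4,2)@(9, 5): e=[-10,70,-12] → .
    (5,2)@(11, 5): e=[-2,62,-12] → .
    (6,2)@(13, 5): e=[6,54,-12] → .
  covered (6 px):
    . . . X . . . . . . .
    . . . . X X X X X . .
    . . . . . . . . . . .
    . . . . . . . . . . .
T2:
  2·area = 12  (B↔C swapped to make it positive)
  edge (16, 4)→(10, 4): d=(-6,0) right/bottom  bias=-1
  edge (10, 4)→(2, 2): d=(-8,-2) top-left  bias=+0
  edge (2, 2)→(16, 4): d=(14,2) right/bottom  bias=-1
    (3,1)@(7, 3): e=[6,2,4] → X
    (4,1)@(9, 3): e=[6,6,0] → .  [on edge]
    (3,2)@(7, 5): e=[-6,-14,32] → .
  covered (1 px):
    . . . . . . . . . . .
    . . . X . . . . . . .
    . . . . . . . . . . .
    . . . . . . . . . . .

Result: [[7,1],[5,2],[6,2]]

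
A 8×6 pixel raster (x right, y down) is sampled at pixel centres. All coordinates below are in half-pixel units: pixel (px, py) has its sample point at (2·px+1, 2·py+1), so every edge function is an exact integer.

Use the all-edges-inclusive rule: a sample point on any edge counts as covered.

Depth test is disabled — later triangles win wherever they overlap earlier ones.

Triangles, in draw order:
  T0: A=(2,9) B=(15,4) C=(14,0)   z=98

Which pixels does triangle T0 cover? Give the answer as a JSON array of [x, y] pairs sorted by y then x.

T0:
  2·area = 57  (B↔C swapped to make it positive)
  edge (2, 9)→(14, 0): d=(12,-9) inclusive
  edge (14, 0)→(15, 4): d=(1,4) inclusive
  edge (15, 4)→(2, 9): d=(-13,5) inclusive
    (6,0)@(13, 1): e=[3,5,49] → █
    (7,0)@(15, 1): e=[21,-3,39] → ·
    (5,1)@(11, 3): e=[9,15,33] → █
    (7,1)@(15, 3): e=[45,-1,13] → ·
    (4,2)@(9, 5): e=[15,25,17] → █
    (6,2)@(13, 5): e=[51,9,-3] → ·
    (2,3)@(5, 7): e=[3,43,11] → █
    (3,3)@(7, 7): e=[21,35,1] → █
    (4,3)@(9, 7): e=[39,27,-9] → ·
    (5,3)@(11, 7): e=[57,19,-19] → ·
    (2,4)@(5, 9): e=[27,45,-15] → ·
    (3,4)@(7, 9): e=[45,37,-25] → ·
  covered (7 px):
    · · · · · · █ ·
    · · · · · █ █ ·
    · · · · █ █ · ·
    · · █ █ · · · ·
    · · · · · · · ·
    · · · · · · · ·

Result: [[6,0],[5,1],[6,1],[4,2],[5,2],[2,3],[3,3]]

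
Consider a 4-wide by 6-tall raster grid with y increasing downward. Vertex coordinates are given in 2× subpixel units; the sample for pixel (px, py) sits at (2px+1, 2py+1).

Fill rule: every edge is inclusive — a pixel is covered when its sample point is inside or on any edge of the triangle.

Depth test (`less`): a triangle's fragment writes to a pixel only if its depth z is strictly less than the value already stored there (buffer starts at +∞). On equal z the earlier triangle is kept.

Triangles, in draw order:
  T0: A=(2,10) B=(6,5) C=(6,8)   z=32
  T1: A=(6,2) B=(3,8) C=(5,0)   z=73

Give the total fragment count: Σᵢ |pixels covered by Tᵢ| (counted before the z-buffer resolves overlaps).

T0:
  2·area = 12
  edge (2, 10)→(6, 5): d=(4,-5) inclusive
  edge (6, 5)→(6, 8): d=(0,3) inclusive
  edge (6, 8)→(2, 10): d=(-4,2) inclusive
    (2,3)@(5, 7): e=[3,3,6] → #
    (3,3)@(7, 7): e=[13,-3,2] → ·
    (1,4)@(3, 9): e=[1,9,2] → #
    (2,4)@(5, 9): e=[11,3,-2] → ·
    (1,5)@(3, 11): e=[9,9,-6] → ·
  covered (2 px):
    · · · ·
    · · · ·
    · · · ·
    · · # ·
    · # · ·
    · · · ·
T1:
  2·area = 12
  edge (6, 2)→(3, 8): d=(-3,6) inclusive
  edge (3, 8)→(5, 0): d=(2,-8) inclusive
  edge (5, 0)→(6, 2): d=(1,2) inclusive
    (2,0)@(5, 1): e=[9,2,1] → #
    (3,0)@(7, 1): e=[-3,18,-3] → ·
    (2,1)@(5, 3): e=[3,6,3] → #
    (3,1)@(7, 3): e=[-9,22,-1] → ·
    (2,2)@(5, 5): e=[-3,10,5] → ·
  covered (2 px):
    · · # ·
    · · # ·
    · · · ·
    · · · ·
    · · · ·
    · · · ·

Result: 4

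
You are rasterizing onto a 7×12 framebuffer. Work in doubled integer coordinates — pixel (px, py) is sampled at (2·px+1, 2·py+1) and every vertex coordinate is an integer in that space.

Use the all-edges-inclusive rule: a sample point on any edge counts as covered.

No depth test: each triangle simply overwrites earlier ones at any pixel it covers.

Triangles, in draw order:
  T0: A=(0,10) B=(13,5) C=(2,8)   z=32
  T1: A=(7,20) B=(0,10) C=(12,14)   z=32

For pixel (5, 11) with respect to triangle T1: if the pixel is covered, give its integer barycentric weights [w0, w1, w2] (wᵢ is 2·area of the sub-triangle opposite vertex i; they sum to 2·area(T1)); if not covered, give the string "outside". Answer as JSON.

T0:
  2·area = 16  (B↔C swapped to make it positive)
  edge (0, 10)→(2, 8): d=(2,-2) inclusive
  edge (2, 8)→(13, 5): d=(11,-3) inclusive
  edge (13, 5)→(0, 10): d=(-13,5) inclusive
    (4,0)@(9, 1): e=[0,-56,72] → .  [on edge]
    (3,1)@(7, 3): e=[0,-40,56] → .  [on edge]
    (2,2)@(5, 5): e=[0,-24,40] → .  [on edge]
    (6,2)@(13, 5): e=[16,0,0] → X  [on edge]
    (1,3)@(3, 7): e=[0,-8,24] → .  [on edge]
    (3,3)@(7, 7): e=[8,4,4] → X
    (4,3)@(9, 7): e=[12,10,-6] → .
    (6,3)@(13, 7): e=[20,22,-26] → .
    (0,4)@(1, 9): e=[0,8,8] → X  [on edge]
    (1,4)@(3, 9): e=[4,14,-2] → .
    (3,4)@(7, 9): e=[12,26,-22] → .
    (0,5)@(1, 11): e=[4,30,-18] → .
  covered (3 px):
    . . . . . . .
    . . . . . . .
    . . . . . . X
    . . . X . . .
    X . . . . . .
    . . . . . . .
    . . . . . . .
    . . . . . . .
    . . . . . . .
    . . . . . . .
    . . . . . . .
    . . . . . . .
T1:
  2·area = 92
  edge (7, 20)→(0, 10): d=(-7,-10) inclusive
  edge (0, 10)→(12, 14): d=(12,4) inclusive
  edge (12, 14)→(7, 20): d=(-5,6) inclusive
    (0,5)@(1, 11): e=[3,8,81] → X
    (1,5)@(3, 11): e=[23,0,69] → X  [on edge]
    (2,5)@(5, 11): e=[43,-8,57] → .
    (0,6)@(1, 13): e=[-11,32,71] → .
    (1,6)@(3, 13): e=[9,24,59] → X
    (2,6)@(5, 13): e=[29,16,47] → X
    (3,6)@(7, 13): e=[49,8,35] → X
    (4,6)@(9, 13): e=[69,0,23] → X  [on edge]
    (5,6)@(11, 13): e=[89,-8,11] → .
    (1,7)@(3, 15): e=[-5,48,49] → .
    (2,7)@(5, 15): e=[15,40,37] → X
    (5,7)@(11, 15): e=[75,16,1] → X
  covered (14 px):
    . . . . . . .
    . . . . . . .
    . . . . . . .
    . . . . . . .
    . . . . . . .
    X X . . . . .
    . X X X X . .
    . . X X X X .
    . . X X X . .
    . . . X . . .
    . . . . . . .
    . . . . . . .

Answer: "outside"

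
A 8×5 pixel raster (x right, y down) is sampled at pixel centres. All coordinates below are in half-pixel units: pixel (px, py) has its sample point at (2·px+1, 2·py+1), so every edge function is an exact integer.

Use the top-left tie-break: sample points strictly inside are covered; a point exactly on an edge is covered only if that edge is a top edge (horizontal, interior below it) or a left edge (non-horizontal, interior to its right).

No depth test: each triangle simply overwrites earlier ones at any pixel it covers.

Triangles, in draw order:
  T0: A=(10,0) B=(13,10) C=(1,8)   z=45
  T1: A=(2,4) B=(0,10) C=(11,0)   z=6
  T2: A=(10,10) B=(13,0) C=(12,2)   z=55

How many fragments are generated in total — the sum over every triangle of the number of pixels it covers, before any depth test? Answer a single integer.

T0:
  2·area = 114
  edge (10, 0)→(13, 10): d=(3,10) right/bottom  bias=-1
  edge (13, 10)→(1, 8): d=(-12,-2) top-left  bias=+0
  edge (1, 8)→(10, 0): d=(9,-8) top-left  bias=+0
    (4,0)@(9, 1): e=[13,100,1] → X
    (5,0)@(11, 1): e=[-7,104,17] → .
    (3,1)@(7, 3): e=[39,72,3] → X
    (5,1)@(11, 3): e=[-1,80,35] → .
    (2,2)@(5, 5): e=[65,44,5] → X
    (5,2)@(11, 5): e=[5,56,53] → X
    (6,2)@(13, 5): e=[-15,60,69] → .
    (1,3)@(3, 7): e=[91,16,7] → X
    (6,3)@(13, 7): e=[-9,36,87] → .
    (1,4)@(3, 9): e=[97,-8,25] → .
    (2,4)@(5, 9): e=[77,-4,41] → .
    (3,4)@(7, 9): e=[57,0,57] → X  [on edge]
  covered (15 px):
    . . . . X . . .
    . . . X X . . .
    . . X X X X . .
    . X X X X X . .
    . . . X X X . .
T1:
  2·area = 46  (B↔C swapped to make it positive)
  edge (2, 4)→(11, 0): d=(9,-4) top-left  bias=+0
  edge (11, 0)→(0, 10): d=(-11,10) right/bottom  bias=-1
  edge (0, 10)→(2, 4): d=(2,-6) top-left  bias=+0
    (1,0)@(3, 1): e=[-23,69,0] → .  [on edge]
    (4,0)@(9, 1): e=[1,9,36] → X
    (5,0)@(11, 1): e=[9,-11,48] → .
    (2,1)@(5, 3): e=[3,27,16] → X
    (3,1)@(7, 3): e=[11,7,28] → X
    (4,1)@(9, 3): e=[19,-13,40] → .
    (1,2)@(3, 5): e=[13,25,8] → X
    (3,2)@(7, 5): e=[29,-15,32] → .
    (0,3)@(1, 7): e=[23,23,0] → X  [on edge]
    (2,3)@(5, 7): e=[39,-17,24] → .
    (0,4)@(1, 9): e=[41,1,4] → X
    (1,4)@(3, 9): e=[49,-19,16] → .
  covered (8 px):
    . . . . X . . .
    . . X X . . . .
    . X X . . . . .
    X X . . . . . .
    X . . . . . . .
T2:
  2·area = 4  (B↔C swapped to make it positive)
  edge (10, 10)→(12, 2): d=(2,-8) top-left  bias=+0
  edge (12, 2)→(13, 0): d=(1,-2) top-left  bias=+0
  edge (13, 0)→(10, 10): d=(-3,10) right/bottom  bias=-1
  covered (0 px):
    . . . . . . . .
    . . . . . . . .
    . . . . . . . .
    . . . . . . . .
    . . . . . . . .

Answer: 23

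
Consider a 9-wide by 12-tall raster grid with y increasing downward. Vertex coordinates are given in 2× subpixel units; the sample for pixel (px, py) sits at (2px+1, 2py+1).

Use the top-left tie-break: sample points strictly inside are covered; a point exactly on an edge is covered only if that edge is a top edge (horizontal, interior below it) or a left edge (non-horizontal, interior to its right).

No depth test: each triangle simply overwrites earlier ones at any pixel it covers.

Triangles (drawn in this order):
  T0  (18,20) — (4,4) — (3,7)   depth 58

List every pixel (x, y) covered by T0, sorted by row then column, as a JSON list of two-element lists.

T0:
  2·area = 58  (B↔C swapped to make it positive)
  edge (18, 20)→(3, 7): d=(-15,-13) top-left  bias=+0
  edge (3, 7)→(4, 4): d=(1,-3) top-left  bias=+0
  edge (4, 4)→(18, 20): d=(14,16) right/bottom  bias=-1
    (2,0)@(5, 1): e=[116,0,-58] → ·  [on edge]
    (1,3)@(3, 7): e=[0,0,58] → █  [on edge]
    (2,3)@(5, 7): e=[26,6,26] → █
    (3,3)@(7, 7): e=[52,12,-6] → ·
    (1,4)@(3, 9): e=[-30,2,86] → ·
    (2,4)@(5, 9): e=[-4,8,54] → ·
    (3,4)@(7, 9): e=[22,14,22] → █
    (4,4)@(9, 9): e=[48,20,-10] → ·
    (3,5)@(7, 11): e=[-8,16,50] → ·
    (4,5)@(9, 11): e=[18,22,18] → █
    (5,5)@(11, 11): e=[44,28,-14] → ·
    (0,6)@(1, 13): e=[-116,0,174] → ·  [on edge]
  covered (8 px):
    · · · · · · · · ·
    · · · · · · · · ·
    · · · · · · · · ·
    · █ █ · · · · · ·
    · · · █ · · · · ·
    · · · · █ · · · ·
    · · · · · █ · · ·
    · · · · · · █ · ·
    · · · · · · · █ ·
    · · · · · · · · █
    · · · · · · · · ·
    · · · · · · · · ·

Result: [[1,3],[2,3],[3,4],[4,5],[5,6],[6,7],[7,8],[8,9]]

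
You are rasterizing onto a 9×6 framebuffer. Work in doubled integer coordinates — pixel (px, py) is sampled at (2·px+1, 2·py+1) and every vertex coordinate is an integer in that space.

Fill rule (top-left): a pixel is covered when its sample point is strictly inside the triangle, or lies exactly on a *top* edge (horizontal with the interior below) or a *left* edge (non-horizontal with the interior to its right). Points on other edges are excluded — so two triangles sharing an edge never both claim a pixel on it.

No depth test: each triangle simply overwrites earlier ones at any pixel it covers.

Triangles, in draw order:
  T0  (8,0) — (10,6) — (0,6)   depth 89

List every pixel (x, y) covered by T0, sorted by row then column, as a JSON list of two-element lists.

T0:
  2·area = 60
  edge (8, 0)→(10, 6): d=(2,6) right/bottom  bias=-1
  edge (10, 6)→(0, 6): d=(-10,0) right/bottom  bias=-1
  edge (0, 6)→(8, 0): d=(8,-6) top-left  bias=+0
    (3,0)@(7, 1): e=[8,50,2] → X
    (4,0)@(9, 1): e=[-4,50,14] → .
    (2,1)@(5, 3): e=[24,30,6] → X
    (4,1)@(9, 3): e=[0,30,30] → .  [on edge]
    (1,2)@(3, 5): e=[40,10,10] → X
    (4,2)@(9, 5): e=[4,10,46] → X
    (5,2)@(11, 5): e=[-8,10,58] → .
    (1,3)@(3, 7): e=[44,-10,26] → .
    (2,3)@(5, 7): e=[32,-10,38] → .
    (3,3)@(7, 7): e=[20,-10,50] → .
    (4,3)@(9, 7): e=[8,-10,62] → .
    (5,4)@(11, 9): e=[0,-30,90] → .  [on edge]
  covered (7 px):
    . . . X . . . . .
    . . X X . . . . .
    . X X X X . . . .
    . . . . . . . . .
    . . . . . . . . .
    . . . . . . . . .

Final: [[3,0],[2,1],[3,1],[1,2],[2,2],[3,2],[4,2]]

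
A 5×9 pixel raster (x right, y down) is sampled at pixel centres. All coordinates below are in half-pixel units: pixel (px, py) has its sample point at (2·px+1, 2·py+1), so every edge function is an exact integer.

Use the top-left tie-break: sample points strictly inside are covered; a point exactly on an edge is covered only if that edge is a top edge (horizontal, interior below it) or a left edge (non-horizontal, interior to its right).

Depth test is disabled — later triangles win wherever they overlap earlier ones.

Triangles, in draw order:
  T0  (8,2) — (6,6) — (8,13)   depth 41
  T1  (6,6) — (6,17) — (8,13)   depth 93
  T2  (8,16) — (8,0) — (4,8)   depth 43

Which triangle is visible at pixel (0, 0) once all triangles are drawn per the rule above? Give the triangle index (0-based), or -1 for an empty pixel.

T0:
  2·area = 22  (B↔C swapped to make it positive)
  edge (8, 2)→(8, 13): d=(0,11) right/bottom  bias=-1
  edge (8, 13)→(6, 6): d=(-2,-7) top-left  bias=+0
  edge (6, 6)→(8, 2): d=(2,-4) top-left  bias=+0
    (3,2)@(7, 5): e=[11,9,2] → █
    (4,2)@(9, 5): e=[-11,23,10] → ·
    (3,3)@(7, 7): e=[11,5,6] → █
    (4,3)@(9, 7): e=[-11,19,14] → ·
    (3,4)@(7, 9): e=[11,1,10] → █
    (4,4)@(9, 9): e=[-11,15,18] → ·
    (3,5)@(7, 11): e=[11,-3,14] → ·
  covered (3 px):
    · · · · ·
    · · · · ·
    · · · █ ·
    · · · █ ·
    · · · █ ·
    · · · · ·
    · · · · ·
    · · · · ·
    · · · · ·
T1:
  2·area = 22  (B↔C swapped to make it positive)
  edge (6, 6)→(8, 13): d=(2,7) right/bottom  bias=-1
  edge (8, 13)→(6, 17): d=(-2,4) right/bottom  bias=-1
  edge (6, 17)→(6, 6): d=(0,-11) top-left  bias=+0
    (3,5)@(7, 11): e=[3,8,11] → █
    (4,5)@(9, 11): e=[-11,0,33] → ·  [on edge]
    (3,6)@(7, 13): e=[7,4,11] → █
    (4,6)@(9, 13): e=[-7,-4,33] → ·
    (3,7)@(7, 15): e=[11,0,11] → ·  [on edge]
  covered (2 px):
    · · · · ·
    · · · · ·
    · · · · ·
    · · · · ·
    · · · · ·
    · · · █ ·
    · · · █ ·
    · · · · ·
    · · · · ·
T2:
  2·area = 64  (B↔C swapped to make it positive)
  edge (8, 16)→(4, 8): d=(-4,-8) top-left  bias=+0
  edge (4, 8)→(8, 0): d=(4,-8) top-left  bias=+0
  edge (8, 0)→(8, 16): d=(0,16) right/bottom  bias=-1
    (3,1)@(7, 3): e=[44,4,16] → █
    (4,1)@(9, 3): e=[60,20,-16] → ·
    (3,2)@(7, 5): e=[36,12,16] → █
    (4,2)@(9, 5): e=[52,28,-16] → ·
    (2,3)@(5, 7): e=[12,4,48] → █
    (4,3)@(9, 7): e=[44,36,-16] → ·
    (2,4)@(5, 9): e=[4,12,48] → █
    (4,4)@(9, 9): e=[36,44,-16] → ·
    (2,5)@(5, 11): e=[-4,20,48] → ·
    (3,5)@(7, 11): e=[12,36,16] → █
    (4,5)@(9, 11): e=[28,52,-16] → ·
    (3,6)@(7, 13): e=[4,44,16] → █
  covered (8 px):
    · · · · ·
    · · · █ ·
    · · · █ ·
    · · █ █ ·
    · · █ █ ·
    · · · █ ·
    · · · █ ·
    · · · · ·
    · · · · ·

Z-buffer (winner per pixel, '.' = empty):
  . . . . .
  . . . 2 .
  . . . 2 .
  . . 2 2 .
  . . 2 2 .
  . . . 2 .
  . . . 2 .
  . . . . .
  . . . . .

Final: -1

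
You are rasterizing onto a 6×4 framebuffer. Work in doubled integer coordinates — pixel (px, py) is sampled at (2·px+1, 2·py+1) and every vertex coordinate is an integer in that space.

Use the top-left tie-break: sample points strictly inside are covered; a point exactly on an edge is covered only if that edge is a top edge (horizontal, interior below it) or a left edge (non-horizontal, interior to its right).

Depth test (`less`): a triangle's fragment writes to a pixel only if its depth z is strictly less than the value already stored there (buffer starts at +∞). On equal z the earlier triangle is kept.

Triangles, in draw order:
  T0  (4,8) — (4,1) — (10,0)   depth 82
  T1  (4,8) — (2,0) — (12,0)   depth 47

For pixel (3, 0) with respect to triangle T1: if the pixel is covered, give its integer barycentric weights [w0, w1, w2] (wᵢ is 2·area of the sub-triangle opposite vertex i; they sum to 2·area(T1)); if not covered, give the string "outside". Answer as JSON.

T0:
  2·area = 42
  edge (4, 8)→(4, 1): d=(0,-7) top-left  bias=+0
  edge (4, 1)→(10, 0): d=(6,-1) top-left  bias=+0
  edge (10, 0)→(4, 8): d=(-6,8) right/bottom  bias=-1
    (2,0)@(5, 1): e=[7,1,34] → X
    (3,0)@(7, 1): e=[21,3,18] → X
    (4,0)@(9, 1): e=[35,5,2] → X
    (5,0)@(11, 1): e=[49,7,-14] → .
    (2,1)@(5, 3): e=[7,13,22] → X
    (4,1)@(9, 3): e=[35,17,-10] → .
    (2,2)@(5, 5): e=[7,25,10] → X
    (3,2)@(7, 5): e=[21,27,-6] → .
    (2,3)@(5, 7): e=[7,37,-2] → .
  covered (6 px):
    . . X X X .
    . . X X . .
    . . X . . .
    . . . . . .
T1:
  2·area = 80
  edge (4, 8)→(2, 0): d=(-2,-8) top-left  bias=+0
  edge (2, 0)→(12, 0): d=(10,0) top-left  bias=+0
  edge (12, 0)→(4, 8): d=(-8,8) right/bottom  bias=-1
    (1,0)@(3, 1): e=[6,10,64] → X
    (2,0)@(5, 1): e=[22,10,48] → X
    (3,0)@(7, 1): e=[38,10,32] → X
    (4,0)@(9, 1): e=[54,10,16] → X
    (5,0)@(11, 1): e=[70,10,0] → .  [on edge]
    (1,1)@(3, 3): e=[2,30,48] → X
    (4,1)@(9, 3): e=[50,30,0] → .  [on edge]
    (1,2)@(3, 5): e=[-2,50,32] → .
    (2,2)@(5, 5): e=[14,50,16] → X
    (3,2)@(7, 5): e=[30,50,0] → .  [on edge]
    (2,3)@(5, 7): e=[10,70,0] → .  [on edge]
  covered (8 px):
    . X X X X .
    . X X X . .
    . . X . . .
    . . . . . .

Final: [10,32,38]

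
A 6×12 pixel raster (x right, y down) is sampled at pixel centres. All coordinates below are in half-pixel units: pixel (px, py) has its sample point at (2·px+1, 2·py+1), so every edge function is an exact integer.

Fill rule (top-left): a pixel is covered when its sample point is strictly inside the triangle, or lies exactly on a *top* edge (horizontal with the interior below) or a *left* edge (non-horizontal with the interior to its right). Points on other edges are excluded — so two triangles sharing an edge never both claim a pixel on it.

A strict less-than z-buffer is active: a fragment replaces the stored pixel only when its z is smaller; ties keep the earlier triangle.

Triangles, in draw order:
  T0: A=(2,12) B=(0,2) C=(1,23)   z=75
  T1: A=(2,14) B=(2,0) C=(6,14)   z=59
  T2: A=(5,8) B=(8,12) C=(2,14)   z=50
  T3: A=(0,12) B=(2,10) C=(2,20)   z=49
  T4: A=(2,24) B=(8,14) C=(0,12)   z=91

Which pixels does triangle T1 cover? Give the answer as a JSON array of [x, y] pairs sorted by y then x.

T0:
  2·area = 32  (B↔C swapped to make it positive)
  edge (2, 12)→(1, 23): d=(-1,11) right/bottom  bias=-1
  edge (1, 23)→(0, 2): d=(-1,-21) top-left  bias=+0
  edge (0, 2)→(2, 12): d=(2,10) right/bottom  bias=-1
    (1,0)@(3, 1): e=[0,64,-32] → ·  [on edge]
    (0,3)@(1, 7): e=[16,16,0] → ·  [on edge]
    (0,4)@(1, 9): e=[14,14,4] → #
    (1,4)@(3, 9): e=[-8,56,-16] → ·
    (0,5)@(1, 11): e=[12,12,8] → #
    (1,5)@(3, 11): e=[-10,54,-12] → ·
    (0,6)@(1, 13): e=[10,10,12] → #
    (1,6)@(3, 13): e=[-12,52,-8] → ·
    (0,7)@(1, 15): e=[8,8,16] → #
    (1,7)@(3, 15): e=[-14,50,-4] → ·
    (0,8)@(1, 17): e=[6,6,20] → #
    (1,8)@(3, 17): e=[-16,48,0] → ·  [on edge]
    (0,11)@(1, 23): e=[0,0,32] → ·  [on edge]
  covered (7 px):
    · · · · · ·
    · · · · · ·
    · · · · · ·
    · · · · · ·
    # · · · · ·
    # · · · · ·
    # · · · · ·
    # · · · · ·
    # · · · · ·
    # · · · · ·
    # · · · · ·
    · · · · · ·
T1:
  2·area = 56
  edge (2, 14)→(2, 0): d=(0,-14) top-left  bias=+0
  edge (2, 0)→(6, 14): d=(4,14) right/bottom  bias=-1
  edge (6, 14)→(2, 14): d=(-4,0) right/bottom  bias=-1
    (1,2)@(3, 5): e=[14,6,36] → #
    (2,2)@(5, 5): e=[42,-22,36] → ·
    (1,3)@(3, 7): e=[14,14,28] → #
    (2,3)@(5, 7): e=[42,-14,28] → ·
    (1,4)@(3, 9): e=[14,22,20] → #
    (2,4)@(5, 9): e=[42,-6,20] → ·
    (1,5)@(3, 11): e=[14,30,12] → #
    (2,5)@(5, 11): e=[42,2,12] → #
    (3,5)@(7, 11): e=[70,-26,12] → ·
    (1,6)@(3, 13): e=[14,38,4] → #
    (3,6)@(7, 13): e=[70,-18,4] → ·
    (1,7)@(3, 15): e=[14,46,-4] → ·
  covered (7 px):
    · · · · · ·
    · · · · · ·
    · # · · · ·
    · # · · · ·
    · # · · · ·
    · # # · · ·
    · # # · · ·
    · · · · · ·
    · · · · · ·
    · · · · · ·
    · · · · · ·
    · · · · · ·
T2:
  2·area = 30
  edge (5, 8)→(8, 12): d=(3,4) right/bottom  bias=-1
  edge (8, 12)→(2, 14): d=(-6,2) right/bottom  bias=-1
  edge (2, 14)→(5, 8): d=(3,-6) top-left  bias=+0
    (2,4)@(5, 9): e=[3,24,3] → #
    (3,4)@(7, 9): e=[-5,20,15] → ·
    (2,5)@(5, 11): e=[9,12,9] → #
    (3,5)@(7, 11): e=[1,8,21] → #
    (4,5)@(9, 11): e=[-7,4,33] → ·
    (5,5)@(11, 11): e=[-15,0,45] → ·  [on edge]
    (1,6)@(3, 13): e=[23,4,3] → #
    (2,6)@(5, 13): e=[15,0,15] → ·  [on edge]
    (3,6)@(7, 13): e=[7,-4,27] → ·
    (1,7)@(3, 15): e=[29,-8,9] → ·
  covered (4 px):
    · · · · · ·
    · · · · · ·
    · · · · · ·
    · · · · · ·
    · · # · · ·
    · · # # · ·
    · # · · · ·
    · · · · · ·
    · · · · · ·
    · · · · · ·
    · · · · · ·
    · · · · · ·
T3:
  2·area = 20
  edge (0, 12)→(2, 10): d=(2,-2) top-left  bias=+0
  edge (2, 10)→(2, 20): d=(0,10) right/bottom  bias=-1
  edge (2, 20)→(0, 12): d=(-2,-8) top-left  bias=+0
    (5,0)@(11, 1): e=[0,-90,110] → ·  [on edge]
    (4,1)@(9, 3): e=[0,-70,90] → ·  [on edge]
    (3,2)@(7, 5): e=[0,-50,70] → ·  [on edge]
    (2,3)@(5, 7): e=[0,-30,50] → ·  [on edge]
    (1,4)@(3, 9): e=[0,-10,30] → ·  [on edge]
    (0,5)@(1, 11): e=[0,10,10] → #  [on edge]
    (1,5)@(3, 11): e=[4,-10,26] → ·
    (0,6)@(1, 13): e=[4,10,6] → #
    (1,6)@(3, 13): e=[8,-10,22] → ·
    (0,7)@(1, 15): e=[8,10,2] → #
    (1,7)@(3, 15): e=[12,-10,18] → ·
    (0,8)@(1, 17): e=[12,10,-2] → ·
  covered (3 px):
    · · · · · ·
    · · · · · ·
    · · · · · ·
    · · · · · ·
    · · · · · ·
    # · · · · ·
    # · · · · ·
    # · · · · ·
    · · · · · ·
    · · · · · ·
    · · · · · ·
    · · · · · ·
T4:
  2·area = 92  (B↔C swapped to make it positive)
  edge (2, 24)→(0, 12): d=(-2,-12) top-left  bias=+0
  edge (0, 12)→(8, 14): d=(8,2) right/bottom  bias=-1
  edge (8, 14)→(2, 24): d=(-6,10) right/bottom  bias=-1
    (5,4)@(11, 9): e=[138,-46,0] → ·  [on edge]
    (0,6)@(1, 13): e=[10,6,76] → #
    (1,6)@(3, 13): e=[34,2,56] → #
    (2,6)@(5, 13): e=[58,-2,36] → ·
    (0,7)@(1, 15): e=[6,22,64] → #
    (2,7)@(5, 15): e=[54,14,24] → #
    (3,7)@(7, 15): e=[78,10,4] → #
    (4,7)@(9, 15): e=[102,6,-16] → ·
    (0,8)@(1, 17): e=[2,38,52] → #
    (3,8)@(7, 17): e=[74,26,-8] → ·
    (0,9)@(1, 19): e=[-2,54,40] → ·
    (1,9)@(3, 19): e=[22,50,20] → #
    (2,9)@(5, 19): e=[46,46,0] → ·  [on edge]
  covered (11 px):
    · · · · · ·
    · · · · · ·
    · · · · · ·
    · · · · · ·
    · · · · · ·
    · · · · · ·
    # # · · · ·
    # # # # · ·
    # # # · · ·
    · # · · · ·
    · # · · · ·
    · · · · · ·

Final: [[1,2],[1,3],[1,4],[1,5],[2,5],[1,6],[2,6]]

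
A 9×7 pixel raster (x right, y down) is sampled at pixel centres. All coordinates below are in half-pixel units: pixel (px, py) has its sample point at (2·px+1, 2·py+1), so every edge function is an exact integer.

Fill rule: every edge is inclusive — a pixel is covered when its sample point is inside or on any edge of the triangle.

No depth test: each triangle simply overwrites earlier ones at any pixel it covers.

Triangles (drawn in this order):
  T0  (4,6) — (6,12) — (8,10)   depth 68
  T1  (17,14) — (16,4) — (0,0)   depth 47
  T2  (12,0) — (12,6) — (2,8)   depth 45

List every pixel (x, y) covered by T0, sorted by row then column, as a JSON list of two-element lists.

T0:
  2·area = 16  (B↔C swapped to make it positive)
  edge (4, 6)→(8, 10): d=(4,4) inclusive
  edge (8, 10)→(6, 12): d=(-2,2) inclusive
  edge (6, 12)→(4, 6): d=(-2,-6) inclusive
    (8,0)@(17, 1): e=[-72,0,88] → ·  [on edge]
    (0,1)@(1, 3): e=[0,28,-12] → ·  [on edge]
    (1,1)@(3, 3): e=[-8,24,0] → ·  [on edge]
    (7,1)@(15, 3): e=[-56,0,72] → ·  [on edge]
    (1,2)@(3, 5): e=[0,20,-4] → ·  [on edge]
    (6,2)@(13, 5): e=[-40,0,56] → ·  [on edge]
    (2,3)@(5, 7): e=[0,12,4] → █  [on edge]
    (3,3)@(7, 7): e=[-8,8,16] → ·
    (5,3)@(11, 7): e=[-24,0,40] → ·  [on edge]
    (2,4)@(5, 9): e=[8,8,0] → █  [on edge]
    (3,4)@(7, 9): e=[0,4,12] → █  [on edge]
    (4,4)@(9, 9): e=[-8,0,24] → ·  [on edge]
    (3,5)@(7, 11): e=[8,0,8] → █  [on edge]
    (4,5)@(9, 11): e=[0,-4,20] → ·  [on edge]
    (2,6)@(5, 13): e=[24,0,-8] → ·  [on edge]
    (5,6)@(11, 13): e=[0,-12,28] → ·  [on edge]
  covered (4 px):
    · · · · · · · · ·
    · · · · · · · · ·
    · · · · · · · · ·
    · · █ · · · · · ·
    · · █ █ · · · · ·
    · · · █ · · · · ·
    · · · · · · · · ·
T1:
  2·area = 156  (B↔C swapped to make it positive)
  edge (17, 14)→(0, 0): d=(-17,-14) inclusive
  edge (0, 0)→(16, 4): d=(16,4) inclusive
  edge (16, 4)→(17, 14): d=(1,10) inclusive
    (1,0)@(3, 1): e=[25,4,127] → █
    (2,0)@(5, 1): e=[53,-4,107] → ·
    (1,1)@(3, 3): e=[-9,36,129] → ·
    (2,1)@(5, 3): e=[19,28,109] → █
    (3,1)@(7, 3): e=[47,20,89] → █
    (4,1)@(9, 3): e=[75,12,69] → █
    (5,1)@(11, 3): e=[103,4,49] → █
    (6,1)@(13, 3): e=[131,-4,29] → ·
    (2,2)@(5, 5): e=[-15,60,111] → ·
    (3,2)@(7, 5): e=[13,52,91] → █
    (6,2)@(13, 5): e=[97,28,31] → █
    (7,2)@(15, 5): e=[125,20,11] → █
  covered (18 px):
    · █ · · · · · · ·
    · · █ █ █ █ · · ·
    · · · █ █ █ █ █ ·
    · · · · █ █ █ █ ·
    · · · · · █ █ █ ·
    · · · · · · · █ ·
    · · · · · · · · ·
T2:
  2·area = 60
  edge (12, 0)→(12, 6): d=(0,6) inclusive
  edge (12, 6)→(2, 8): d=(-10,2) inclusive
  edge (2, 8)→(12, 0): d=(10,-8) inclusive
    (5,0)@(11, 1): e=[6,52,2] → █
    (6,0)@(13, 1): e=[-6,48,18] → ·
    (4,1)@(9, 3): e=[18,36,6] → █
    (6,1)@(13, 3): e=[-6,28,38] → ·
    (3,2)@(7, 5): e=[30,20,10] → █
    (6,2)@(13, 5): e=[-6,8,58] → ·
    (8,2)@(17, 5): e=[-30,0,90] → ·  [on edge]
    (2,3)@(5, 7): e=[42,4,14] → █
    (3,3)@(7, 7): e=[30,0,30] → █  [on edge]
    (4,3)@(9, 7): e=[18,-4,46] → ·
    (5,3)@(11, 7): e=[6,-8,62] → ·
    (2,4)@(5, 9): e=[42,-16,34] → ·
  covered (8 px):
    · · · · · █ · · ·
    · · · · █ █ · · ·
    · · · █ █ █ · · ·
    · · █ █ · · · · ·
    · · · · · · · · ·
    · · · · · · · · ·
    · · · · · · · · ·

Result: [[2,3],[2,4],[3,4],[3,5]]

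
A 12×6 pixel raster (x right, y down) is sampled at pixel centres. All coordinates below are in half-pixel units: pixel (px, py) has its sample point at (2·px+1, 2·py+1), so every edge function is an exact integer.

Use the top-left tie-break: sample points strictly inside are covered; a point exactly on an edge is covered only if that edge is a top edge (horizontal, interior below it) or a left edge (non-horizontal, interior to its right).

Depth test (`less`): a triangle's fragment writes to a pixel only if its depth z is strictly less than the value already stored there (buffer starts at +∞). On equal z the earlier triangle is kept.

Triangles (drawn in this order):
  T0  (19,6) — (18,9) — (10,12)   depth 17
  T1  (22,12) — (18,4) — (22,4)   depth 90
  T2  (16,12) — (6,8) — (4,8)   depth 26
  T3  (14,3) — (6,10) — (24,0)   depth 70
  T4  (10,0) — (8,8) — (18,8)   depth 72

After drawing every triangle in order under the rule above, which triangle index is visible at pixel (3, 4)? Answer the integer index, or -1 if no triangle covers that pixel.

T0:
  2·area = 21
  edge (19, 6)→(18, 9): d=(-1,3) right/bottom  bias=-1
  edge (18, 9)→(10, 12): d=(-8,3) right/bottom  bias=-1
  edge (10, 12)→(19, 6): d=(9,-6) top-left  bias=+0
    (7,4)@(15, 9): e=[9,9,3] → X
    (8,4)@(17, 9): e=[3,3,15] → X
    (9,4)@(19, 9): e=[-3,-3,27] → .
    (7,5)@(15, 11): e=[7,-7,21] → .
    (8,5)@(17, 11): e=[1,-13,33] → .
  covered (2 px):
    . . . . . . . . . . . .
    . . . . . . . . . . . .
    . . . . . . . . . . . .
    . . . . . . . . . . . .
    . . . . . . . X X . . .
    . . . . . . . . . . . .
T1:
  2·area = 32
  edge (22, 12)→(18, 4): d=(-4,-8) top-left  bias=+0
  edge (18, 4)→(22, 4): d=(4,0) top-left  bias=+0
  edge (22, 4)→(22, 12): d=(0,8) right/bottom  bias=-1
    (9,2)@(19, 5): e=[4,4,24] → X
    (10,2)@(21, 5): e=[20,4,8] → X
    (11,2)@(23, 5): e=[36,4,-8] → .
    (9,3)@(19, 7): e=[-4,12,24] → .
    (10,3)@(21, 7): e=[12,12,8] → X
    (11,3)@(23, 7): e=[28,12,-8] → .
    (10,4)@(21, 9): e=[4,20,8] → X
    (11,4)@(23, 9): e=[20,20,-8] → .
    (10,5)@(21, 11): e=[-4,28,8] → .
  covered (4 px):
    . . . . . . . . . . . .
    . . . . . . . . . . . .
    . . . . . . . . . X X .
    . . . . . . . . . . X .
    . . . . . . . . . . X .
    . . . . . . . . . . . .
T2:
  2·area = 8  (B↔C swapped to make it positive)
  edge (16, 12)→(4, 8): d=(-12,-4) top-left  bias=+0
  edge (4, 8)→(6, 8): d=(2,0) top-left  bias=+0
  edge (6, 8)→(16, 12): d=(10,4) right/bottom  bias=-1
    (0,3)@(1, 7): e=[0,-2,10] → .  [on edge]
    (3,4)@(7, 9): e=[0,2,6] → X  [on edge]
    (4,4)@(9, 9): e=[8,2,-2] → .
    (3,5)@(7, 11): e=[-24,6,26] → .
    (6,5)@(13, 11): e=[0,6,2] → X  [on edge]
    (7,5)@(15, 11): e=[8,6,-6] → .
  covered (2 px):
    . . . . . . . . . . . .
    . . . . . . . . . . . .
    . . . . . . . . . . . .
    . . . . . . . . . . . .
    . . . X . . . . . . . .
    . . . . . . X . . . . .
T3:
  2·area = 46  (B↔C swapped to make it positive)
  edge (14, 3)→(24, 0): d=(10,-3) top-left  bias=+0
  edge (24, 0)→(6, 10): d=(-18,10) right/bottom  bias=-1
  edge (6, 10)→(14, 3): d=(8,-7) top-left  bias=+0
    (10,0)@(21, 1): e=[1,12,33] → X
    (11,0)@(23, 1): e=[7,-8,47] → .
    (7,1)@(15, 3): e=[3,36,7] → X
    (8,1)@(17, 3): e=[9,16,21] → X
    (9,1)@(19, 3): e=[15,-4,35] → .
    (10,1)@(21, 3): e=[21,-24,49] → .
    (6,2)@(13, 5): e=[17,20,9] → X
    (7,2)@(15, 5): e=[23,0,23] → .  [on edge]
    (8,2)@(17, 5): e=[29,-20,37] → .
    (5,3)@(11, 7): e=[31,4,11] → X
    (6,3)@(13, 7): e=[37,-16,25] → .
    (5,4)@(11, 9): e=[51,-32,27] → .
  covered (5 px):
    . . . . . . . . . . X .
    . . . . . . . X X . . .
    . . . . . . X . . . . .
    . . . . . X . . . . . .
    . . . . . . . . . . . .
    . . . . . . . . . . . .
T4:
  2·area = 80  (B↔C swapped to make it positive)
  edge (10, 0)→(18, 8): d=(8,8) right/bottom  bias=-1
  edge (18, 8)→(8, 8): d=(-10,0) right/bottom  bias=-1
  edge (8, 8)→(10, 0): d=(2,-8) top-left  bias=+0
    (5,0)@(11, 1): e=[0,70,10] → .  [on edge]
    (5,1)@(11, 3): e=[16,50,14] → X
    (6,1)@(13, 3): e=[0,50,30] → .  [on edge]
    (4,2)@(9, 5): e=[48,30,2] → X
    (6,2)@(13, 5): e=[16,30,34] → X
    (7,2)@(15, 5): e=[0,30,50] → .  [on edge]
    (4,3)@(9, 7): e=[64,10,6] → X
    (7,3)@(15, 7): e=[16,10,54] → X
    (8,3)@(17, 7): e=[0,10,70] → .  [on edge]
    (4,4)@(9, 9): e=[80,-10,10] → .
    (5,4)@(11, 9): e=[64,-10,26] → .
    (6,4)@(13, 9): e=[48,-10,42] → .
    (9,4)@(19, 9): e=[0,-10,90] → .  [on edge]
    (10,5)@(21, 11): e=[0,-30,110] → .  [on edge]
  covered (8 px):
    . . . . . . . . . . . .
    . . . . . X . . . . . .
    . . . . X X X . . . . .
    . . . . X X X X . . . .
    . . . . . . . . . . . .
    . . . . . . . . . . . .

Z-buffer (winner per pixel, '.' = empty):
  . . . . . . . . . . 3 .
  . . . . . 4 . 3 3 . . .
  . . . . 4 4 3 . . 1 1 .
  . . . . 4 3 4 4 . . 1 .
  . . . 2 . . . 0 0 . 1 .
  . . . . . . 2 . . . . .

Answer: 2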